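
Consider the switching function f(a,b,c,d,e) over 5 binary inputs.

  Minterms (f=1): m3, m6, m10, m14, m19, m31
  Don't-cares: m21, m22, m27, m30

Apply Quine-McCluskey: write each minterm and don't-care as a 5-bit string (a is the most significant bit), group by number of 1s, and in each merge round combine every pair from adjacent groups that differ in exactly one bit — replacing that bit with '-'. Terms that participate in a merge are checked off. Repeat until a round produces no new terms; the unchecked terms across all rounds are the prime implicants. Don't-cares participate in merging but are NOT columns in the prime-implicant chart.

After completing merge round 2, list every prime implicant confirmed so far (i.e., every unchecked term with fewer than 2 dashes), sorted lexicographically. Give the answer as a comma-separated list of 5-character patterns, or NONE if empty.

size-2^0 implicants → 00011(✓)  00110(✓)  01010(✓)  01110(✓)  10011(✓)  10101  10110(✓)  11011(✓)  11110(✓)  11111(✓)
size-2^1 implicants → -0011  -0110(✓)  -1110(✓)  0-110(✓)  01-10  1-011  1-110(✓)  11-11  1111-
size-2^2 implicants → --110
Unchecked terms (primes): --110, -0011, 01-10, 1-011, 10101, 11-11, 1111-

-0011, 01-10, 1-011, 10101, 11-11, 1111-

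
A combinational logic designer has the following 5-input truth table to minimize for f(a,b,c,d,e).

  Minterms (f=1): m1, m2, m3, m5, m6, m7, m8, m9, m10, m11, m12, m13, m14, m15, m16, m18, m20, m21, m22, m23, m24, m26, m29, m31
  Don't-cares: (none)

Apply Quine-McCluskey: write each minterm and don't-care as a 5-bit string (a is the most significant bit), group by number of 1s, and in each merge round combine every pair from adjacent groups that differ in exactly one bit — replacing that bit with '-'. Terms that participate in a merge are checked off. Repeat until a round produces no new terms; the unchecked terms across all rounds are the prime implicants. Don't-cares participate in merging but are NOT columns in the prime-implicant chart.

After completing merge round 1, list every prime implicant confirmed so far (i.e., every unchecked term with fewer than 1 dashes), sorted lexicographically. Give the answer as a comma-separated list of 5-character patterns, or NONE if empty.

NONE

size-2^0 implicants → 00001(✓)  00010(✓)  00011(✓)  00101(✓)  00110(✓)  00111(✓)  01000(✓)  01001(✓)  01010(✓)  01011(✓)  01100(✓)  01101(✓)  01110(✓)  01111(✓)  10000(✓)  10010(✓)  10100(✓)  10101(✓)  10110(✓)  10111(✓)  11000(✓)  11010(✓)  11101(✓)  11111(✓)
size-2^1 implicants → -0010(✓)  -0101(✓)  -0110(✓)  -0111(✓)  -1000(✓)  -1010(✓)  -1101(✓)  -1111(✓)  0-001(✓)  0-010(✓)  0-011(✓)  0-101(✓)  0-110(✓)  0-111(✓)  00-01(✓)  00-10(✓)  00-11(✓)  000-1(✓)  0001-(✓)  001-1(✓)  0011-(✓)  01-00(✓)  01-01(✓)  01-10(✓)  01-11(✓)  010-0(✓)  010-1(✓)  0100-(✓)  0101-(✓)  011-0(✓)  011-1(✓)  0110-(✓)  0111-(✓)  1-000(✓)  1-010(✓)  1-101(✓)  1-111(✓)  10-00(✓)  10-10(✓)  100-0(✓)  101-0(✓)  101-1(✓)  1010-(✓)  1011-(✓)  110-0(✓)  111-1(✓)
size-2^2 implicants → --010  --101(✓)  --111(✓)  -0-10  -01-1(✓)  -011-  -10-0  -11-1(✓)  0--01(✓)  0--10(✓)  0--11(✓)  0-0-1(✓)  0-01-(✓)  0-1-1(✓)  0-11-(✓)  00--1(✓)  00-1-(✓)  01--0(✓)  01--1(✓)  01-0-(✓)  01-1-(✓)  010--(✓)  011--(✓)  1-0-0  1-1-1(✓)  10--0  101--
size-2^3 implicants → --1-1  0---1  0--1-  01---
Unchecked terms (primes): --010, --1-1, -0-10, -011-, -10-0, 0---1, 0--1-, 01---, 1-0-0, 10--0, 101--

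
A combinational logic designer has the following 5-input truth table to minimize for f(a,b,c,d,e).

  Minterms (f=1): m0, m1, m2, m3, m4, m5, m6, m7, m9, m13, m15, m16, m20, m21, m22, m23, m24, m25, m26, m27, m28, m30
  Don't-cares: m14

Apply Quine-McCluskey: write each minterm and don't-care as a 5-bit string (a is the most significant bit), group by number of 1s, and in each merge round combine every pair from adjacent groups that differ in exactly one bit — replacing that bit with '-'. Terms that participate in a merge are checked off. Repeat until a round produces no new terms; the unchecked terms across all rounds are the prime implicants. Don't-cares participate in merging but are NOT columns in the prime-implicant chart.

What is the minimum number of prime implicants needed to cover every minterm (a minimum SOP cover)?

7

Round 0: 00000✓ 00001✓ 00010✓ 00011✓ 00100✓ 00101✓ 00110✓ 00111✓ 01001✓ 01101✓ 01110✓ 01111✓ 10000✓ 10100✓ 10101✓ 10110✓ 10111✓ 11000✓ 11001✓ 11010✓ 11011✓ 11100✓ 11110✓
Round 1: -0000✓ -0100✓ -0101✓ -0110✓ -0111✓ -1001 -1110✓ 0-001✓ 0-101✓ 0-110✓ 0-111✓ 00-00✓ 00-01✓ 00-10✓ 00-11✓ 000-0✓ 000-1✓ 0000-✓ 0001-✓ 001-0✓ 001-1✓ 0010-✓ 0011-✓ 01-01✓ 011-1✓ 0111-✓ 1-000✓ 1-100✓ 1-110✓ 10-00✓ 101-0✓ 101-1✓ 1010-✓ 1011-✓ 11-00✓ 11-10✓ 110-0✓ 110-1✓ 1100-✓ 1101-✓ 111-0✓
Round 2: --110 -0-00 -01-0✓ -01-1✓ -010-✓ -011-✓ 0--01 0-1-1 0-11- 00--0✓ 00--1✓ 00-0-✓ 00-1-✓ 000--✓ 001--✓ 1--00 1-1-0 101--✓ 11--0 110--
Round 3: -01-- 00---
PIs = {--110, -0-00, -01--, -1001, 0--01, 0-1-1, 0-11-, 00---, 1--00, 1-1-0, 11--0, 110--}
Coverage chart:
  m0: -0-00,00---
  m1: 0--01,00---
  m2: 00--- ←essential
  m3: 00--- ←essential
  m4: -0-00,-01--,00---
  m5: -01--,0--01,0-1-1,00---
  m6: --110,-01--,0-11-,00---
  m7: -01--,0-1-1,0-11-,00---
  m9: -1001,0--01
  m13: 0--01,0-1-1
  m15: 0-1-1,0-11-
  m16: -0-00,1--00
  m20: -0-00,-01--,1--00,1-1-0
  m21: -01-- ←essential
  m22: --110,-01--,1-1-0
  m23: -01-- ←essential
  m24: 1--00,11--0,110--
  m25: -1001,110--
  m26: 11--0,110--
  m27: 110-- ←essential
  m28: 1--00,1-1-0,11--0
  m30: --110,1-1-0,11--0
Essential: -01--, 00---, 110--
Petrick residual → --110, -1001, 0-1-1, 1--00
Min cover (7 terms): cde' + b'c + bc'd'e + a'ce + a'b' + ad'e' + abc'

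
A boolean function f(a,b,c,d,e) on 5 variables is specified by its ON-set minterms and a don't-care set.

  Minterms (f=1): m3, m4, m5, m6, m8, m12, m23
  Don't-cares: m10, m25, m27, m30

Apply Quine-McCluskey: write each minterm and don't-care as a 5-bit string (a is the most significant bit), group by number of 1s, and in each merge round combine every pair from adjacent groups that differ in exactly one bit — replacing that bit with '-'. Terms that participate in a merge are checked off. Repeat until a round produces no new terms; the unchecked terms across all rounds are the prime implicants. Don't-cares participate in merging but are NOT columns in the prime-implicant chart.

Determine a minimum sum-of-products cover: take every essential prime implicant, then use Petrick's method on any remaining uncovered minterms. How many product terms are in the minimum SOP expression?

Round 0: 00011 00100✓ 00101✓ 00110✓ 01000✓ 01010✓ 01100✓ 10111 11001✓ 11011✓ 11110
Round 1: 0-100 001-0 0010- 01-00 010-0 110-1
PIs = {0-100, 00011, 001-0, 0010-, 01-00, 010-0, 10111, 110-1, 11110}
Coverage chart:
  m3: 00011 ←essential
  m4: 0-100,001-0,0010-
  m5: 0010- ←essential
  m6: 001-0 ←essential
  m8: 01-00,010-0
  m12: 0-100,01-00
  m23: 10111 ←essential
Essential: 00011, 001-0, 0010-, 10111
Petrick residual → 01-00
Min cover (5 terms): a'b'c'de + a'b'ce' + a'b'cd' + a'bd'e' + ab'cde

5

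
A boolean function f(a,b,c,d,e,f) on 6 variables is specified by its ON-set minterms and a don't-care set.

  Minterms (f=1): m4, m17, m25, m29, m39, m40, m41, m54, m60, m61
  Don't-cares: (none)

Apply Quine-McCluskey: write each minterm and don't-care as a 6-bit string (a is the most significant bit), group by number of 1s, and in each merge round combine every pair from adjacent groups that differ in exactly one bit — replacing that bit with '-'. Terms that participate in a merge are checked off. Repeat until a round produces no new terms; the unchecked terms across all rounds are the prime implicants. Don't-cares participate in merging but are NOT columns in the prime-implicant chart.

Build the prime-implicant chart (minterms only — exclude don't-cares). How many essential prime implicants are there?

size-2^0 implicants → 000100  010001(✓)  011001(✓)  011101(✓)  100111  101000(✓)  101001(✓)  110110  111100(✓)  111101(✓)
size-2^1 implicants → -11101  01-001  011-01  10100-  11110-
Unchecked terms (primes): -11101, 000100, 01-001, 011-01, 100111, 10100-, 110110, 11110-
Minterm coverage:
  m4 ⊆ 000100 [E]
  m17 ⊆ 01-001 [E]
  m25 ⊆ 01-001,011-01
  m29 ⊆ -11101,011-01
  m39 ⊆ 100111 [E]
  m40 ⊆ 10100- [E]
  m41 ⊆ 10100- [E]
  m54 ⊆ 110110 [E]
  m60 ⊆ 11110- [E]
  m61 ⊆ -11101,11110-
E = {000100, 01-001, 100111, 10100-, 110110, 11110-}

6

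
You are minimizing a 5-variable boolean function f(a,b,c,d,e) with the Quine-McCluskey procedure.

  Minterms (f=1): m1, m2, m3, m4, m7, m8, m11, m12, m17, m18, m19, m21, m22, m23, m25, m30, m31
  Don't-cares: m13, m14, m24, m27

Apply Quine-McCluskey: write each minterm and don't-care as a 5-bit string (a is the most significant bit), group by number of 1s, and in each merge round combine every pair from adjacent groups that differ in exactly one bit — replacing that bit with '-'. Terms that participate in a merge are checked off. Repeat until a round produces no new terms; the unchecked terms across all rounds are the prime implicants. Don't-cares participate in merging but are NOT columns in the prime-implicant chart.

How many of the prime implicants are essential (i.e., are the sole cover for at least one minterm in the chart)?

[col 0] 00001*, 00010*, 00011*, 00100*, 00111*, 01000*, 01011*, 01100*, 01101*, 01110*, 10001*, 10010*, 10011*, 10101*, 10110*, 10111*, 11000*, 11001*, 11011*, 11110*, 11111*
[col 1] -0001*, -0010*, -0011*, -0111*, -1000, -1011*, -1110, 0-011*, 0-100, 00-11*, 000-1*, 0001-*, 01-00, 011-0, 0110-, 1-001*, 1-011*, 1-110*, 1-111*, 10-01*, 10-10*, 10-11*, 100-1*, 1001-*, 101-1*, 1011-*, 11-11*, 110-1*, 1100-, 1111-*
[col 2] --011, -0-11, -00-1, -001-, 1--11, 1-0-1, 1-11-, 10--1, 10-1-
Prime implicants: --011, -0-11, -00-1, -001-, -1000, -1110, 0-100, 01-00, 011-0, 0110-, 1--11, 1-0-1, 1-11-, 10--1, 10-1-, 1100-
PI chart (minterm → PIs covering it):
  1 | -00-1  (sole → essential)
  2 | -001-  (sole → essential)
  3 | --011,-0-11,-00-1,-001-
  4 | 0-100  (sole → essential)
  7 | -0-11  (sole → essential)
  8 | -1000,01-00
  11 | --011  (sole → essential)
  12 | 0-100,01-00,011-0,0110-
  17 | -00-1,1-0-1,10--1
  18 | -001-,10-1-
  19 | --011,-0-11,-00-1,-001-,1--11,1-0-1,10--1,10-1-
  21 | 10--1  (sole → essential)
  22 | 1-11-,10-1-
  23 | -0-11,1--11,1-11-,10--1,10-1-
  25 | 1-0-1,1100-
  30 | -1110,1-11-
  31 | 1--11,1-11-
Essential prime implicants: --011, -0-11, -00-1, -001-, 0-100, 10--1

6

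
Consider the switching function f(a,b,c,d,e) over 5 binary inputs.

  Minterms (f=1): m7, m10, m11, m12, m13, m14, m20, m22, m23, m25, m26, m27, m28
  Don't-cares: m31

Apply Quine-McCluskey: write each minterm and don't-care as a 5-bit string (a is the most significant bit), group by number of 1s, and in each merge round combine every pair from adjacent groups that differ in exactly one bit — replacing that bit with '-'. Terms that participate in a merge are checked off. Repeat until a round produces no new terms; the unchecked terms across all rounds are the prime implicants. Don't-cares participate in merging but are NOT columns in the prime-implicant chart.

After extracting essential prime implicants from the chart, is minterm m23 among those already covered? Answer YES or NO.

YES

size-2^0 implicants → 00111(✓)  01010(✓)  01011(✓)  01100(✓)  01101(✓)  01110(✓)  10100(✓)  10110(✓)  10111(✓)  11001(✓)  11010(✓)  11011(✓)  11100(✓)  11111(✓)
size-2^1 implicants → -0111  -1010(✓)  -1011(✓)  -1100  01-10  0101-(✓)  011-0  0110-  1-100  1-111  101-0  1011-  11-11  110-1  1101-(✓)
size-2^2 implicants → -101-
Unchecked terms (primes): -0111, -101-, -1100, 01-10, 011-0, 0110-, 1-100, 1-111, 101-0, 1011-, 11-11, 110-1
Minterm coverage:
  m7 ⊆ -0111 [E]
  m10 ⊆ -101-,01-10
  m11 ⊆ -101- [E]
  m12 ⊆ -1100,011-0,0110-
  m13 ⊆ 0110- [E]
  m14 ⊆ 01-10,011-0
  m20 ⊆ 1-100,101-0
  m22 ⊆ 101-0,1011-
  m23 ⊆ -0111,1-111,1011-
  m25 ⊆ 110-1 [E]
  m26 ⊆ -101- [E]
  m27 ⊆ -101-,11-11,110-1
  m28 ⊆ -1100,1-100
E = {-0111, -101-, 0110-, 110-1}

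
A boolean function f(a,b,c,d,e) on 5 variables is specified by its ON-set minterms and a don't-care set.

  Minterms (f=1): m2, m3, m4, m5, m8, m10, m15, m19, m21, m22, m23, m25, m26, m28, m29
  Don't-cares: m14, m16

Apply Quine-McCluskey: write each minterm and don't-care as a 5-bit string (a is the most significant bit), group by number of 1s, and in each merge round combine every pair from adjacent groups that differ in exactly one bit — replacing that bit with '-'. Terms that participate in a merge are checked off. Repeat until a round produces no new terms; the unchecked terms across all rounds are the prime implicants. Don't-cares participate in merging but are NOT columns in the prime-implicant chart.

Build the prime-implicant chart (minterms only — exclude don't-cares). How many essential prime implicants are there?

Round 0: 00010✓ 00011✓ 00100✓ 00101✓ 01000✓ 01010✓ 01110✓ 01111✓ 10000 10011✓ 10101✓ 10110✓ 10111✓ 11001✓ 11010✓ 11100✓ 11101✓
Round 1: -0011 -0101 -1010 0-010 0001- 0010- 01-10 010-0 0111- 1-101 10-11 101-1 1011- 11-01 1110-
PIs = {-0011, -0101, -1010, 0-010, 0001-, 0010-, 01-10, 010-0, 0111-, 1-101, 10-11, 10000, 101-1, 1011-, 11-01, 1110-}
Coverage chart:
  m2: 0-010,0001-
  m3: -0011,0001-
  m4: 0010- ←essential
  m5: -0101,0010-
  m8: 010-0 ←essential
  m10: -1010,0-010,01-10,010-0
  m15: 0111- ←essential
  m19: -0011,10-11
  m21: -0101,1-101,101-1
  m22: 1011- ←essential
  m23: 10-11,101-1,1011-
  m25: 11-01 ←essential
  m26: -1010 ←essential
  m28: 1110- ←essential
  m29: 1-101,11-01,1110-
Essential: -1010, 0010-, 010-0, 0111-, 1011-, 11-01, 1110-

7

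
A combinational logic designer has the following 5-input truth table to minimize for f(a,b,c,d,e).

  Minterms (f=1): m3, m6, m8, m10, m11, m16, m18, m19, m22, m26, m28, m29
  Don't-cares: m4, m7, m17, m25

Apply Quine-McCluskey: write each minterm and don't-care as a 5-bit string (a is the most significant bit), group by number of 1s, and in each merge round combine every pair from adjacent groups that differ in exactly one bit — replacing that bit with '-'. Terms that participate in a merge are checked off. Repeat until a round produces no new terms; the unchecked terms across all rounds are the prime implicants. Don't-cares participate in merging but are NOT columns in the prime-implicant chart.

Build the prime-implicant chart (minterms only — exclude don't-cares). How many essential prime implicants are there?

size-2^0 implicants → 00011(✓)  00100(✓)  00110(✓)  00111(✓)  01000(✓)  01010(✓)  01011(✓)  10000(✓)  10001(✓)  10010(✓)  10011(✓)  10110(✓)  11001(✓)  11010(✓)  11100(✓)  11101(✓)
size-2^1 implicants → -0011  -0110  -1010  0-011  00-11  001-0  0011-  010-0  0101-  1-001  1-010  10-10  100-0(✓)  100-1(✓)  1000-(✓)  1001-(✓)  11-01  1110-
size-2^2 implicants → 100--
Unchecked terms (primes): -0011, -0110, -1010, 0-011, 00-11, 001-0, 0011-, 010-0, 0101-, 1-001, 1-010, 10-10, 100--, 11-01, 1110-
Minterm coverage:
  m3 ⊆ -0011,0-011,00-11
  m6 ⊆ -0110,001-0,0011-
  m8 ⊆ 010-0 [E]
  m10 ⊆ -1010,010-0,0101-
  m11 ⊆ 0-011,0101-
  m16 ⊆ 100-- [E]
  m18 ⊆ 1-010,10-10,100--
  m19 ⊆ -0011,100--
  m22 ⊆ -0110,10-10
  m26 ⊆ -1010,1-010
  m28 ⊆ 1110- [E]
  m29 ⊆ 11-01,1110-
E = {010-0, 100--, 1110-}

3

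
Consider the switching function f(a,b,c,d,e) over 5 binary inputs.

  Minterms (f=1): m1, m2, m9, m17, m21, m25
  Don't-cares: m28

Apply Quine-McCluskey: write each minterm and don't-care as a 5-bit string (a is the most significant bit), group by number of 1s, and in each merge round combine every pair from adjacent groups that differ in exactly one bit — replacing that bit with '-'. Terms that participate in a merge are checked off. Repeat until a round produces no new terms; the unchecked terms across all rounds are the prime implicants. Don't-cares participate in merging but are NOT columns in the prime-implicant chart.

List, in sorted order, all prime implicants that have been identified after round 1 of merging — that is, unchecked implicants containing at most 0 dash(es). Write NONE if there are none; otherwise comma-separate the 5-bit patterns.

Round 0: 00001✓ 00010 01001✓ 10001✓ 10101✓ 11001✓ 11100
Round 1: -0001✓ -1001✓ 0-001✓ 1-001✓ 10-01
Round 2: --001
PIs = {--001, 00010, 10-01, 11100}

00010, 11100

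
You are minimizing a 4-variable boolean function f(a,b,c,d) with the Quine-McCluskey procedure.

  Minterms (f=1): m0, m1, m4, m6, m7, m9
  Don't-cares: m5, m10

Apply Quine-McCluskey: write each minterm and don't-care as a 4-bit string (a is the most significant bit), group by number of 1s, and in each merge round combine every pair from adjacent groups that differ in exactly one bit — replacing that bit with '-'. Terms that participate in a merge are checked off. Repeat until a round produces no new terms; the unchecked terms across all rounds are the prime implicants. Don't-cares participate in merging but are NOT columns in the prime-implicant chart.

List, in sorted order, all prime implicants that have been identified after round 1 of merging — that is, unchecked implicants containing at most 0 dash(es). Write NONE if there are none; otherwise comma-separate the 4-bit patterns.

1010

size-2^0 implicants → 0000(✓)  0001(✓)  0100(✓)  0101(✓)  0110(✓)  0111(✓)  1001(✓)  1010
size-2^1 implicants → -001  0-00(✓)  0-01(✓)  000-(✓)  01-0(✓)  01-1(✓)  010-(✓)  011-(✓)
size-2^2 implicants → 0-0-  01--
Unchecked terms (primes): -001, 0-0-, 01--, 1010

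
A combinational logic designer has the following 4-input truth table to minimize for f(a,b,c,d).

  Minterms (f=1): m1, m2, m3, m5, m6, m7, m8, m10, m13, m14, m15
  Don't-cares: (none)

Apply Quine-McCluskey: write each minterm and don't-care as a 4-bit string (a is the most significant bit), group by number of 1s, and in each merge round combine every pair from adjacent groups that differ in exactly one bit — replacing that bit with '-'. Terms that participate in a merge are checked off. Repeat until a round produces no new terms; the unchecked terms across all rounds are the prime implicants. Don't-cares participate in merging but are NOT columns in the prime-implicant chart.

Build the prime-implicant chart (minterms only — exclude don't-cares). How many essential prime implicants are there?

[col 0] 0001*, 0010*, 0011*, 0101*, 0110*, 0111*, 1000*, 1010*, 1101*, 1110*, 1111*
[col 1] -010*, -101*, -110*, -111*, 0-01*, 0-10*, 0-11*, 00-1*, 001-*, 01-1*, 011-*, 1-10*, 10-0, 11-1*, 111-*
[col 2] --10, -1-1, -11-, 0--1, 0-1-
Prime implicants: --10, -1-1, -11-, 0--1, 0-1-, 10-0
PI chart (minterm → PIs covering it):
  1 | 0--1  (sole → essential)
  2 | --10,0-1-
  3 | 0--1,0-1-
  5 | -1-1,0--1
  6 | --10,-11-,0-1-
  7 | -1-1,-11-,0--1,0-1-
  8 | 10-0  (sole → essential)
  10 | --10,10-0
  13 | -1-1  (sole → essential)
  14 | --10,-11-
  15 | -1-1,-11-
Essential prime implicants: -1-1, 0--1, 10-0

3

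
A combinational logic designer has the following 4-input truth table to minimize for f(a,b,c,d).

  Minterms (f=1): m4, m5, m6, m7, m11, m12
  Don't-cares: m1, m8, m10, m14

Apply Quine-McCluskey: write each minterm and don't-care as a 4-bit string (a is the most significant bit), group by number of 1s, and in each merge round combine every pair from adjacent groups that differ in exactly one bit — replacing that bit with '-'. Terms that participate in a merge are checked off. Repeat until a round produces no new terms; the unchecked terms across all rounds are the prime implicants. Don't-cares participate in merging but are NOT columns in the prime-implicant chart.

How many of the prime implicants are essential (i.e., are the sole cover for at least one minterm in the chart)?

2

[col 0] 0001*, 0100*, 0101*, 0110*, 0111*, 1000*, 1010*, 1011*, 1100*, 1110*
[col 1] -100*, -110*, 0-01, 01-0*, 01-1*, 010-*, 011-*, 1-00*, 1-10*, 10-0*, 101-, 11-0*
[col 2] -1-0, 01--, 1--0
Prime implicants: -1-0, 0-01, 01--, 1--0, 101-
PI chart (minterm → PIs covering it):
  4 | -1-0,01--
  5 | 0-01,01--
  6 | -1-0,01--
  7 | 01--  (sole → essential)
  11 | 101-  (sole → essential)
  12 | -1-0,1--0
Essential prime implicants: 01--, 101-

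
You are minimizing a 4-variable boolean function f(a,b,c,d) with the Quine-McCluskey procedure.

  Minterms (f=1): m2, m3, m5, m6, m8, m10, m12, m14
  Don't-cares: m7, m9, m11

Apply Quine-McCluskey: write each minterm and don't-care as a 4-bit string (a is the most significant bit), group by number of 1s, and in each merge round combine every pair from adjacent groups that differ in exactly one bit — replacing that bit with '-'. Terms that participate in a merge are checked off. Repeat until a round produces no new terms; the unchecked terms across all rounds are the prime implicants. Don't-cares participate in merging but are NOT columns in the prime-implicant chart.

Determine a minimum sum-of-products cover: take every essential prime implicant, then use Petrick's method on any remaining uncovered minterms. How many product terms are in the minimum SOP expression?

3

[col 0] 0010*, 0011*, 0101*, 0110*, 0111*, 1000*, 1001*, 1010*, 1011*, 1100*, 1110*
[col 1] -010*, -011*, -110*, 0-10*, 0-11*, 001-*, 01-1, 011-*, 1-00*, 1-10*, 10-0*, 10-1*, 100-*, 101-*, 11-0*
[col 2] --10, -01-, 0-1-, 1--0, 10--
Prime implicants: --10, -01-, 0-1-, 01-1, 1--0, 10--
PI chart (minterm → PIs covering it):
  2 | --10,-01-,0-1-
  3 | -01-,0-1-
  5 | 01-1  (sole → essential)
  6 | --10,0-1-
  8 | 1--0,10--
  10 | --10,-01-,1--0,10--
  12 | 1--0  (sole → essential)
  14 | --10,1--0
Essential prime implicants: 01-1, 1--0
Petrick residual → 0-1-
Minimum SOP uses 3 PIs: a'c + a'bd + ad'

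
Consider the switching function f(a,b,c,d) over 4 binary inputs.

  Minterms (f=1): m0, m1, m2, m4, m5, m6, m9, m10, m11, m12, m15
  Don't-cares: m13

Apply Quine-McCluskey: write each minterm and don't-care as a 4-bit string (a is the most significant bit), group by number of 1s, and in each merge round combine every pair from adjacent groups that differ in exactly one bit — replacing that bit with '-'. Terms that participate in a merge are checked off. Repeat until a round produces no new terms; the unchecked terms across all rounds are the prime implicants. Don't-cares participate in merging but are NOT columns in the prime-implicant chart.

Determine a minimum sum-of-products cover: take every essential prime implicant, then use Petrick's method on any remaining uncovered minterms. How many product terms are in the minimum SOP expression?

5

[col 0] 0000*, 0001*, 0010*, 0100*, 0101*, 0110*, 1001*, 1010*, 1011*, 1100*, 1101*, 1111*
[col 1] -001*, -010, -100*, -101*, 0-00*, 0-01*, 0-10*, 00-0*, 000-*, 01-0*, 010-*, 1-01*, 1-11*, 10-1*, 101-, 11-1*, 110-*
[col 2] --01, -10-, 0--0, 0-0-, 1--1
Prime implicants: --01, -010, -10-, 0--0, 0-0-, 1--1, 101-
PI chart (minterm → PIs covering it):
  0 | 0--0,0-0-
  1 | --01,0-0-
  2 | -010,0--0
  4 | -10-,0--0,0-0-
  5 | --01,-10-,0-0-
  6 | 0--0  (sole → essential)
  9 | --01,1--1
  10 | -010,101-
  11 | 1--1,101-
  12 | -10-  (sole → essential)
  15 | 1--1  (sole → essential)
Essential prime implicants: -10-, 0--0, 1--1
Petrick residual → --01, -010
Minimum SOP uses 5 PIs: c'd + b'cd' + bc' + a'd' + ad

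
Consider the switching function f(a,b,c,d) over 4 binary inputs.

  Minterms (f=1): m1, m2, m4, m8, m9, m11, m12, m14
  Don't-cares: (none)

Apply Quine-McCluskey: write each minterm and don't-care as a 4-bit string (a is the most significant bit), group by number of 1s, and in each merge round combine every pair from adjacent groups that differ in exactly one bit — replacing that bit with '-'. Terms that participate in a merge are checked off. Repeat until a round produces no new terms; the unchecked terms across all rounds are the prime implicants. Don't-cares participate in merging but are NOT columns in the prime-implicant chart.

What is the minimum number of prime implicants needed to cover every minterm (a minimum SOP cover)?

6

Round 0: 0001✓ 0010 0100✓ 1000✓ 1001✓ 1011✓ 1100✓ 1110✓
Round 1: -001 -100 1-00 10-1 100- 11-0
PIs = {-001, -100, 0010, 1-00, 10-1, 100-, 11-0}
Coverage chart:
  m1: -001 ←essential
  m2: 0010 ←essential
  m4: -100 ←essential
  m8: 1-00,100-
  m9: -001,10-1,100-
  m11: 10-1 ←essential
  m12: -100,1-00,11-0
  m14: 11-0 ←essential
Essential: -001, -100, 0010, 10-1, 11-0
Petrick residual → 1-00
Min cover (6 terms): b'c'd + bc'd' + a'b'cd' + ac'd' + ab'd + abd'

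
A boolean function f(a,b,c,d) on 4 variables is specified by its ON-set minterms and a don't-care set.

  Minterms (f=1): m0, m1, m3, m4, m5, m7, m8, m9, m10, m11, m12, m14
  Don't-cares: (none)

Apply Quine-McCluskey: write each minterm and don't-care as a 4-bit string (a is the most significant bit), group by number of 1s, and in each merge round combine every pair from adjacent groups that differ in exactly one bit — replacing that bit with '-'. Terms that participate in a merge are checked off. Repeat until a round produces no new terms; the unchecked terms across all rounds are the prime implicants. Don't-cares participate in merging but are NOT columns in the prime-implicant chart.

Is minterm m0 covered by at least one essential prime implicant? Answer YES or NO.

NO

[col 0] 0000*, 0001*, 0011*, 0100*, 0101*, 0111*, 1000*, 1001*, 1010*, 1011*, 1100*, 1110*
[col 1] -000*, -001*, -011*, -100*, 0-00*, 0-01*, 0-11*, 00-1*, 000-*, 01-1*, 010-*, 1-00*, 1-10*, 10-0*, 10-1*, 100-*, 101-*, 11-0*
[col 2] --00, -0-1, -00-, 0--1, 0-0-, 1--0, 10--
Prime implicants: --00, -0-1, -00-, 0--1, 0-0-, 1--0, 10--
PI chart (minterm → PIs covering it):
  0 | --00,-00-,0-0-
  1 | -0-1,-00-,0--1,0-0-
  3 | -0-1,0--1
  4 | --00,0-0-
  5 | 0--1,0-0-
  7 | 0--1  (sole → essential)
  8 | --00,-00-,1--0,10--
  9 | -0-1,-00-,10--
  10 | 1--0,10--
  11 | -0-1,10--
  12 | --00,1--0
  14 | 1--0  (sole → essential)
Essential prime implicants: 0--1, 1--0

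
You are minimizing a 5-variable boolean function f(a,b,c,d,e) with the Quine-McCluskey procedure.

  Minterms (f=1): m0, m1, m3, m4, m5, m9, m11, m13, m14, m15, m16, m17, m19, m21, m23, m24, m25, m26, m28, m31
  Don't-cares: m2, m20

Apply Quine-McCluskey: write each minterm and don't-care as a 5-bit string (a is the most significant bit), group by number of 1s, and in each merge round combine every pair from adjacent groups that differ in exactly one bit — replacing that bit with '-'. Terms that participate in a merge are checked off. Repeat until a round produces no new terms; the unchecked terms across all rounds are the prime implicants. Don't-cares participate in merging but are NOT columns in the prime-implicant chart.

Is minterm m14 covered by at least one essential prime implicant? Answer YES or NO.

YES

[col 0] 00000*, 00001*, 00010*, 00011*, 00100*, 00101*, 01001*, 01011*, 01101*, 01110*, 01111*, 10000*, 10001*, 10011*, 10100*, 10101*, 10111*, 11000*, 11001*, 11010*, 11100*, 11111*
[col 1] -0000*, -0001*, -0011*, -0100*, -0101*, -1001*, -1111, 0-001*, 0-011*, 0-101*, 00-00*, 00-01*, 000-0*, 000-1*, 0000-*, 0001-*, 0010-*, 01-01*, 01-11*, 010-1*, 011-1*, 0111-, 1-000*, 1-001*, 1-100*, 1-111, 10-00*, 10-01*, 10-11*, 100-1*, 1000-*, 101-1*, 1010-*, 11-00*, 110-0, 1100-*
[col 2] --001, -0-00*, -0-01*, -00-1, -000-*, -010-*, 0--01, 0-0-1, 00-0-*, 000--, 01--1, 1--00, 1-00-, 10--1, 10-0-*
[col 3] -0-0-
Prime implicants: --001, -0-0-, -00-1, -1111, 0--01, 0-0-1, 000--, 01--1, 0111-, 1--00, 1-00-, 1-111, 10--1, 110-0
PI chart (minterm → PIs covering it):
  0 | -0-0-,000--
  1 | --001,-0-0-,-00-1,0--01,0-0-1,000--
  3 | -00-1,0-0-1,000--
  4 | -0-0-  (sole → essential)
  5 | -0-0-,0--01
  9 | --001,0--01,0-0-1,01--1
  11 | 0-0-1,01--1
  13 | 0--01,01--1
  14 | 0111-  (sole → essential)
  15 | -1111,01--1,0111-
  16 | -0-0-,1--00,1-00-
  17 | --001,-0-0-,-00-1,1-00-,10--1
  19 | -00-1,10--1
  21 | -0-0-,10--1
  23 | 1-111,10--1
  24 | 1--00,1-00-,110-0
  25 | --001,1-00-
  26 | 110-0  (sole → essential)
  28 | 1--00  (sole → essential)
  31 | -1111,1-111
Essential prime implicants: -0-0-, 0111-, 1--00, 110-0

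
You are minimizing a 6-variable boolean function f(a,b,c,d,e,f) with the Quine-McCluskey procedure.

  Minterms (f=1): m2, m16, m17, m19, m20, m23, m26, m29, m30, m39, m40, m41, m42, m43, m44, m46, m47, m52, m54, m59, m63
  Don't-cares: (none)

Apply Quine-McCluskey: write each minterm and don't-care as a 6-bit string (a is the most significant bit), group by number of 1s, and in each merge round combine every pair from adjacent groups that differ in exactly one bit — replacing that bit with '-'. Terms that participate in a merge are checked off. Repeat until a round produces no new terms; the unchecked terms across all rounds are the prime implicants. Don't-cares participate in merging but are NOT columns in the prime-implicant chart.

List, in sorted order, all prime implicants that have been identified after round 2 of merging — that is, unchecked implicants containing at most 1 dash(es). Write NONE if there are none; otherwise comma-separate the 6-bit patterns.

-10100, 000010, 010-00, 010-11, 0100-1, 01000-, 011-10, 011101, 10-111, 1101-0

[col 0] 000010, 010000*, 010001*, 010011*, 010100*, 010111*, 011010*, 011101, 011110*, 100111*, 101000*, 101001*, 101010*, 101011*, 101100*, 101110*, 101111*, 110100*, 110110*, 111011*, 111111*
[col 1] -10100, 010-00, 010-11, 0100-1, 01000-, 011-10, 1-1011*, 1-1111*, 10-111, 101-00*, 101-10*, 101-11*, 1010-0*, 1010-1*, 10100-*, 10101-*, 1011-0*, 10111-*, 1101-0, 111-11*
[col 2] 1-1-11, 101--0, 101-1-, 1010--
Prime implicants: -10100, 000010, 010-00, 010-11, 0100-1, 01000-, 011-10, 011101, 1-1-11, 10-111, 101--0, 101-1-, 1010--, 1101-0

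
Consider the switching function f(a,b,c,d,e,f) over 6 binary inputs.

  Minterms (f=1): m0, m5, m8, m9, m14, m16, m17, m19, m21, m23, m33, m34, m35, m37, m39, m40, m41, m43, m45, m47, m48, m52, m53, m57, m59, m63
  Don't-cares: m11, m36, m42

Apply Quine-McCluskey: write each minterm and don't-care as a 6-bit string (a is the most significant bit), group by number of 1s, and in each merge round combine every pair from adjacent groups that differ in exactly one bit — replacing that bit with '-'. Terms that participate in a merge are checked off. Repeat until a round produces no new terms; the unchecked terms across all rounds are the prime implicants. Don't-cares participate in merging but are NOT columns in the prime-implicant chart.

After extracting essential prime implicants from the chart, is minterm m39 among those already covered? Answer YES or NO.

Round 0: 000000✓ 000101✓ 001000✓ 001001✓ 001011✓ 001110 010000✓ 010001✓ 010011✓ 010101✓ 010111✓ 100001✓ 100010✓ 100011✓ 100100✓ 100101✓ 100111✓ 101000✓ 101001✓ 101010✓ 101011✓ 101101✓ 101111✓ 110000✓ 110100✓ 110101✓ 111001✓ 111011✓ 111111✓
Round 1: -00101✓ -01000✓ -01001✓ -01011✓ -10000 -10101✓ 0-0000 0-0101✓ 00-000 0010-1✓ 00100-✓ 010-01✓ 010-11✓ 0100-1✓ 01000- 0101-1✓ 1-0100✓ 1-0101✓ 1-1001✓ 1-1011✓ 1-1111✓ 10-001✓ 10-010✓ 10-011✓ 10-101✓ 10-111✓ 100-01✓ 100-11✓ 1000-1✓ 10001-✓ 1001-1✓ 10010-✓ 101-01✓ 101-11✓ 1010-0✓ 1010-1✓ 10100-✓ 10101-✓ 1011-1✓ 110-00 11010-✓ 111-11✓ 1110-1✓
Round 2: --0101 -010-1 -0100- 010--1 1-010- 1-1-11 1-10-1 10--01✓ 10--11✓ 10-0-1✓ 10-01- 10-1-1✓ 100--1✓ 101--1✓ 1010--
Round 3: 10---1
PIs = {--0101, -010-1, -0100-, -10000, 0-0000, 00-000, 001110, 010--1, 01000-, 1-010-, 1-1-11, 1-10-1, 10---1, 10-01-, 1010--, 110-00}
Coverage chart:
  m0: 0-0000,00-000
  m5: --0101 ←essential
  m8: -0100-,00-000
  m9: -010-1,-0100-
  m14: 001110 ←essential
  m16: -10000,0-0000,01000-
  m17: 010--1,01000-
  m19: 010--1 ←essential
  m21: --0101,010--1
  m23: 010--1 ←essential
  m33: 10---1 ←essential
  m34: 10-01- ←essential
  m35: 10---1,10-01-
  m37: --0101,1-010-,10---1
  m39: 10---1 ←essential
  m40: -0100-,1010--
  m41: -010-1,-0100-,1-10-1,10---1,1010--
  m43: -010-1,1-1-11,1-10-1,10---1,10-01-,1010--
  m45: 10---1 ←essential
  m47: 1-1-11,10---1
  m48: -10000,110-00
  m52: 1-010-,110-00
  m53: --0101,1-010-
  m57: 1-10-1 ←essential
  m59: 1-1-11,1-10-1
  m63: 1-1-11 ←essential
Essential: --0101, 001110, 010--1, 1-1-11, 1-10-1, 10---1, 10-01-

YES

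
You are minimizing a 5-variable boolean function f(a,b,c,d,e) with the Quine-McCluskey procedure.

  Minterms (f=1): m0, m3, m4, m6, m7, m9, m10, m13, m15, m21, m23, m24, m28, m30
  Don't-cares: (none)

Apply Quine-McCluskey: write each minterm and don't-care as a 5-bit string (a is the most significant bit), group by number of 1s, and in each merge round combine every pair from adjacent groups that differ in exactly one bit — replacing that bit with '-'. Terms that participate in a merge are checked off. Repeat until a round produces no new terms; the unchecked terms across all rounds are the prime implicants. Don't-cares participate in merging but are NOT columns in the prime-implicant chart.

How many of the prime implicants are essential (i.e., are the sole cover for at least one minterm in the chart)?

[col 0] 00000*, 00011*, 00100*, 00110*, 00111*, 01001*, 01010, 01101*, 01111*, 10101*, 10111*, 11000*, 11100*, 11110*
[col 1] -0111, 0-111, 00-00, 00-11, 001-0, 0011-, 01-01, 011-1, 101-1, 11-00, 111-0
Prime implicants: -0111, 0-111, 00-00, 00-11, 001-0, 0011-, 01-01, 01010, 011-1, 101-1, 11-00, 111-0
PI chart (minterm → PIs covering it):
  0 | 00-00  (sole → essential)
  3 | 00-11  (sole → essential)
  4 | 00-00,001-0
  6 | 001-0,0011-
  7 | -0111,0-111,00-11,0011-
  9 | 01-01  (sole → essential)
  10 | 01010  (sole → essential)
  13 | 01-01,011-1
  15 | 0-111,011-1
  21 | 101-1  (sole → essential)
  23 | -0111,101-1
  24 | 11-00  (sole → essential)
  28 | 11-00,111-0
  30 | 111-0  (sole → essential)
Essential prime implicants: 00-00, 00-11, 01-01, 01010, 101-1, 11-00, 111-0

7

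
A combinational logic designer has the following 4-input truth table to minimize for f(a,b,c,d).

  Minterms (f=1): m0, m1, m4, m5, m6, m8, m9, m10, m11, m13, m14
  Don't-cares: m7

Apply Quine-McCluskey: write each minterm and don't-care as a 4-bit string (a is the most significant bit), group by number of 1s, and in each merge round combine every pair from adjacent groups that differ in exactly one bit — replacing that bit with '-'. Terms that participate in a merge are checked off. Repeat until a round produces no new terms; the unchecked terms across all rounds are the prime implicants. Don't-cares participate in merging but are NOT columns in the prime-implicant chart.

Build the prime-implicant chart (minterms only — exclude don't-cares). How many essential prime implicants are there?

2

Round 0: 0000✓ 0001✓ 0100✓ 0101✓ 0110✓ 0111✓ 1000✓ 1001✓ 1010✓ 1011✓ 1101✓ 1110✓
Round 1: -000✓ -001✓ -101✓ -110 0-00✓ 0-01✓ 000-✓ 01-0✓ 01-1✓ 010-✓ 011-✓ 1-01✓ 1-10 10-0✓ 10-1✓ 100-✓ 101-✓
Round 2: --01 -00- 0-0- 01-- 10--
PIs = {--01, -00-, -110, 0-0-, 01--, 1-10, 10--}
Coverage chart:
  m0: -00-,0-0-
  m1: --01,-00-,0-0-
  m4: 0-0-,01--
  m5: --01,0-0-,01--
  m6: -110,01--
  m8: -00-,10--
  m9: --01,-00-,10--
  m10: 1-10,10--
  m11: 10-- ←essential
  m13: --01 ←essential
  m14: -110,1-10
Essential: --01, 10--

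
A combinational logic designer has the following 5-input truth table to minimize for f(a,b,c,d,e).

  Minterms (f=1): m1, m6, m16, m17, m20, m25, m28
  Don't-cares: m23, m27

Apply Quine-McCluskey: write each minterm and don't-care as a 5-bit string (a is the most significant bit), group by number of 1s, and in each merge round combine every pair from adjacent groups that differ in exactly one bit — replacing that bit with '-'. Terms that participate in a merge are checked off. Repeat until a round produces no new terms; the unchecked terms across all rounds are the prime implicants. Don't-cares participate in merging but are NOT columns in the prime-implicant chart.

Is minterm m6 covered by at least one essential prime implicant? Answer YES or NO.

[col 0] 00001*, 00110, 10000*, 10001*, 10100*, 10111, 11001*, 11011*, 11100*
[col 1] -0001, 1-001, 1-100, 10-00, 1000-, 110-1
Prime implicants: -0001, 00110, 1-001, 1-100, 10-00, 1000-, 10111, 110-1
PI chart (minterm → PIs covering it):
  1 | -0001  (sole → essential)
  6 | 00110  (sole → essential)
  16 | 10-00,1000-
  17 | -0001,1-001,1000-
  20 | 1-100,10-00
  25 | 1-001,110-1
  28 | 1-100  (sole → essential)
Essential prime implicants: -0001, 00110, 1-100

YES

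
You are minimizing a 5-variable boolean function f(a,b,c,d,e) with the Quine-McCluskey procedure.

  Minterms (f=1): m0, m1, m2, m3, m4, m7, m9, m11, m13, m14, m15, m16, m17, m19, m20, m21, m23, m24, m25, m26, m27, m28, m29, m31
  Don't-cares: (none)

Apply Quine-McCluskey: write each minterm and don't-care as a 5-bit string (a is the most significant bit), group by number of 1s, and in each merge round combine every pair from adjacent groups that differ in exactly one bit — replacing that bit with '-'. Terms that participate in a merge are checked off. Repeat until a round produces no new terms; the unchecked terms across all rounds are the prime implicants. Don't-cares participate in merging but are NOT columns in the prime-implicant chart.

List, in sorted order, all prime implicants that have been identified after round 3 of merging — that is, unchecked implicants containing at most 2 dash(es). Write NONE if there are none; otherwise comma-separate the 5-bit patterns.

-0-00, -000-, 000--, 0111-, 110--

[col 0] 00000*, 00001*, 00010*, 00011*, 00100*, 00111*, 01001*, 01011*, 01101*, 01110*, 01111*, 10000*, 10001*, 10011*, 10100*, 10101*, 10111*, 11000*, 11001*, 11010*, 11011*, 11100*, 11101*, 11111*
[col 1] -0000*, -0001*, -0011*, -0100*, -0111*, -1001*, -1011*, -1101*, -1111*, 0-001*, 0-011*, 0-111*, 00-00*, 00-11*, 000-0*, 000-1*, 0000-*, 0001-*, 01-01*, 01-11*, 010-1*, 011-1*, 0111-, 1-000*, 1-001*, 1-011*, 1-100*, 1-101*, 1-111*, 10-00*, 10-01*, 10-11*, 100-1*, 1000-*, 101-1*, 1010-*, 11-00*, 11-01*, 11-11*, 110-0*, 110-1*, 1100-*, 1101-*, 111-1*, 1110-*
[col 2] --001*, --011*, --111*, -0-00, -0-11*, -00-1*, -000-, -1-01*, -1-11*, -10-1*, -11-1*, 0--11*, 0-0-1*, 000--, 01--1*, 1--00*, 1--01*, 1--11*, 1-0-1*, 1-00-*, 1-1-1*, 1-10-*, 10--1*, 10-0-*, 11--1*, 11-0-*, 110--
[col 3] ---11, --0-1, -1--1, 1---1, 1--0-
Prime implicants: ---11, --0-1, -0-00, -000-, -1--1, 000--, 0111-, 1---1, 1--0-, 110--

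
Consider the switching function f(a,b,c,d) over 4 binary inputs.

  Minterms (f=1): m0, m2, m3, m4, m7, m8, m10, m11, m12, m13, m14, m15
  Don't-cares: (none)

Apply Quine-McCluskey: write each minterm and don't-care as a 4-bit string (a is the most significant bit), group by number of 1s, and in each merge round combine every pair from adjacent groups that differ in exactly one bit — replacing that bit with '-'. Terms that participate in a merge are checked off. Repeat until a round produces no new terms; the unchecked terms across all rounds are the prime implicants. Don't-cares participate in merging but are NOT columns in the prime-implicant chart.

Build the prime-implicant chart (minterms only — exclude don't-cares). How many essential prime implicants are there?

3

[col 0] 0000*, 0010*, 0011*, 0100*, 0111*, 1000*, 1010*, 1011*, 1100*, 1101*, 1110*, 1111*
[col 1] -000*, -010*, -011*, -100*, -111*, 0-00*, 0-11*, 00-0*, 001-*, 1-00*, 1-10*, 1-11*, 10-0*, 101-*, 11-0*, 11-1*, 110-*, 111-*
[col 2] --00, --11, -0-0, -01-, 1--0, 1-1-, 11--
Prime implicants: --00, --11, -0-0, -01-, 1--0, 1-1-, 11--
PI chart (minterm → PIs covering it):
  0 | --00,-0-0
  2 | -0-0,-01-
  3 | --11,-01-
  4 | --00  (sole → essential)
  7 | --11  (sole → essential)
  8 | --00,-0-0,1--0
  10 | -0-0,-01-,1--0,1-1-
  11 | --11,-01-,1-1-
  12 | --00,1--0,11--
  13 | 11--  (sole → essential)
  14 | 1--0,1-1-,11--
  15 | --11,1-1-,11--
Essential prime implicants: --00, --11, 11--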